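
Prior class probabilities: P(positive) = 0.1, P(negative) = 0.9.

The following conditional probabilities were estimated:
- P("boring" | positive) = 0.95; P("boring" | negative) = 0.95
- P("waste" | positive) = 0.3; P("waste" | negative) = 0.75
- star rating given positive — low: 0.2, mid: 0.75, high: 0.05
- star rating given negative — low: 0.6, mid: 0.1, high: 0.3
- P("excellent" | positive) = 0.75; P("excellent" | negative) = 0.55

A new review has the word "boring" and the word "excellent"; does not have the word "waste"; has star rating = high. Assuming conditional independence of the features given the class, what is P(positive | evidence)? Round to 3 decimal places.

0.066

positive: 0.1 × 0.95 × (1−0.3) × 0.05 × 0.75 = 0.00249375
negative: 0.9 × 0.95 × (1−0.75) × 0.3 × 0.55 = 0.03526875
P(positive | x) = 0.00249375 / 0.0377625 ≈ 0.066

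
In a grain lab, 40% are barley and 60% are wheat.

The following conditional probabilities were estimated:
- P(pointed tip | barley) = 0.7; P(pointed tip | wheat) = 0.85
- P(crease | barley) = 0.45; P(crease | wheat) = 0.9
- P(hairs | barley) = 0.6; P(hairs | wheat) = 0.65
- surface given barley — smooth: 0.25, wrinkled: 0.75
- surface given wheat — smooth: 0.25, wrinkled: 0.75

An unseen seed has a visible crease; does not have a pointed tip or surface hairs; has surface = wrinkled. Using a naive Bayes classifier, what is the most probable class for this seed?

barley: 0.4 × (1−0.7) × 0.45 × (1−0.6) × 0.75 = 0.0162
wheat: 0.6 × (1−0.85) × 0.9 × (1−0.65) × 0.75 = 0.0212625
Highest score → wheat.

wheat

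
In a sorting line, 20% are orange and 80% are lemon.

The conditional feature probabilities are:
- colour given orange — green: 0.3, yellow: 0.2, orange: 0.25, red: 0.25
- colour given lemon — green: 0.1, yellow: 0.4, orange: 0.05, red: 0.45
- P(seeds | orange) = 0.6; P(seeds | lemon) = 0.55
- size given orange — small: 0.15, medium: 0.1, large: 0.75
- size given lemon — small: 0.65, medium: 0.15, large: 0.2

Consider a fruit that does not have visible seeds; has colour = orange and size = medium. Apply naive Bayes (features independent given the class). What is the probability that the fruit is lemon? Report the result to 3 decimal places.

orange: 0.2 × 0.25 × (1−0.6) × 0.1 = 0.002
lemon: 0.8 × 0.05 × (1−0.55) × 0.15 = 0.0027
P(lemon | x) = 0.0027 / 0.0047 ≈ 0.574

0.574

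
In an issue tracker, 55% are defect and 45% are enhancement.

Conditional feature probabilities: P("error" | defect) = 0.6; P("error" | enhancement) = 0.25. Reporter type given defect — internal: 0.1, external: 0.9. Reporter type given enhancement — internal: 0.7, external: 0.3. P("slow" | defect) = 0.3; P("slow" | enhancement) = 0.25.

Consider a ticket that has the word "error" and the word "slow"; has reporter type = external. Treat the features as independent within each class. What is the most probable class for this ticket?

defect

defect: 0.55 × 0.6 × 0.9 × 0.3 = 0.0891
enhancement: 0.45 × 0.25 × 0.3 × 0.25 = 0.0084375
Highest score → defect.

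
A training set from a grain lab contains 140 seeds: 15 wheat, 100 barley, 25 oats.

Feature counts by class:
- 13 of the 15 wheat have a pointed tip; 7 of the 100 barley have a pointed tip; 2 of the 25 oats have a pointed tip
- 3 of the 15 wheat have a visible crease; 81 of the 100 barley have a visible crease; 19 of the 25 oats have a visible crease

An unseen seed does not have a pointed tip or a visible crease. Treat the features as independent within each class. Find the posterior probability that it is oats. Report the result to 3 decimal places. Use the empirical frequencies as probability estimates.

wheat: (15/140) × (2/15) × (12/15) ≈ 0.0114286
barley: (100/140) × (93/100) × (19/100) ≈ 0.126214
oats: (25/140) × (23/25) × (6/25) ≈ 0.0394286
P(oats | x) = 0.0394286 / 0.1770712 ≈ 0.223

0.223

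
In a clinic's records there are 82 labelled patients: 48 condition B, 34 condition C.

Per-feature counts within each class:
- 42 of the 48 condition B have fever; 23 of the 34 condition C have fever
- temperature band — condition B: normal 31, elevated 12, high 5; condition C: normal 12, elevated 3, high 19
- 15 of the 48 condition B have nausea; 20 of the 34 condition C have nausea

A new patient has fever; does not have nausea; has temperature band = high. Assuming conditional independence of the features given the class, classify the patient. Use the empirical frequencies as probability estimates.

condition B: (48/82) × (42/48) × (5/48) × (33/48) ≈ 0.0366806
condition C: (34/82) × (23/34) × (19/34) × (14/34) ≈ 0.0645413
Highest score → condition C.

condition C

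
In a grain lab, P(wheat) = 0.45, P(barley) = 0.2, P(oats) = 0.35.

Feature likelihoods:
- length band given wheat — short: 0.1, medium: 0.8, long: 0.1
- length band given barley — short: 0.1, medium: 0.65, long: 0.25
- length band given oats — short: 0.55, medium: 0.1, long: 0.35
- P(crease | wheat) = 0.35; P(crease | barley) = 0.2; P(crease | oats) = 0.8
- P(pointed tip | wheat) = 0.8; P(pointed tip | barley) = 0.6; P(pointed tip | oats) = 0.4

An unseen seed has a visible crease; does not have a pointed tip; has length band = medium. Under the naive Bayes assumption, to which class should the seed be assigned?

wheat

wheat: 0.45 × 0.8 × 0.35 × (1−0.8) = 0.0252
barley: 0.2 × 0.65 × 0.2 × (1−0.6) = 0.0104
oats: 0.35 × 0.1 × 0.8 × (1−0.4) = 0.0168
Highest score → wheat.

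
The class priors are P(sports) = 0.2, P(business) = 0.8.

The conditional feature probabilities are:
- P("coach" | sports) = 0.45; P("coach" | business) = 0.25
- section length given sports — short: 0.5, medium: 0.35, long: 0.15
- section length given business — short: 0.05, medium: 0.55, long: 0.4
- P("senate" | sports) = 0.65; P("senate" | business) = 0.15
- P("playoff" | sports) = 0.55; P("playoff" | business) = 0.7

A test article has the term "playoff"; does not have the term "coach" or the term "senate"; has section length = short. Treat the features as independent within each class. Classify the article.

business

sports: 0.2 × (1−0.45) × 0.5 × (1−0.65) × 0.55 = 0.0105875
business: 0.8 × (1−0.25) × 0.05 × (1−0.15) × 0.7 = 0.01785
Highest score → business.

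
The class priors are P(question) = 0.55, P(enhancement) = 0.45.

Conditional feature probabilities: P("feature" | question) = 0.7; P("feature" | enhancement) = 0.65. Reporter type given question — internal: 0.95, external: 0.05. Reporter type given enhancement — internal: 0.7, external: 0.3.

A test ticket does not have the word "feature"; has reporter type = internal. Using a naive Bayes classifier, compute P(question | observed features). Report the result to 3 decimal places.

question: 0.55 × (1−0.7) × 0.95 = 0.15675
enhancement: 0.45 × (1−0.65) × 0.7 = 0.11025
P(question | x) = 0.15675 / 0.267 ≈ 0.587

0.587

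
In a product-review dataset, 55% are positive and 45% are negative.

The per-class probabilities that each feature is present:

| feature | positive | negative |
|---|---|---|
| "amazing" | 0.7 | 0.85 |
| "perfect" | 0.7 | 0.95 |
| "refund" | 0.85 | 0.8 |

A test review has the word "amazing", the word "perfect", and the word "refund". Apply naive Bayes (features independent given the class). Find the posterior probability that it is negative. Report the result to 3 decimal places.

0.559

positive: 0.55 × 0.7 × 0.7 × 0.85 = 0.229075
negative: 0.45 × 0.85 × 0.95 × 0.8 = 0.2907
P(negative | x) = 0.2907 / 0.519775 ≈ 0.559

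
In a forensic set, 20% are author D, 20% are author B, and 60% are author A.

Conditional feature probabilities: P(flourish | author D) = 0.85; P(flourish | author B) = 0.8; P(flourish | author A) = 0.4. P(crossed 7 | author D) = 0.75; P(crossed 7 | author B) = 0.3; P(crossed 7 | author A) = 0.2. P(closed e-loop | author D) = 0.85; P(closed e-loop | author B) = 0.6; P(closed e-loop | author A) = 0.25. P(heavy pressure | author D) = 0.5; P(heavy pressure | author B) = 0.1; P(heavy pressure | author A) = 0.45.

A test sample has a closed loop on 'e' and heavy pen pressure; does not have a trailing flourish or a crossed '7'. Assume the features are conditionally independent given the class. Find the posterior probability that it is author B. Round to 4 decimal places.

author D: 0.2 × (1−0.85) × (1−0.75) × 0.85 × 0.5 = 0.0031875
author B: 0.2 × (1−0.8) × (1−0.3) × 0.6 × 0.1 = 0.00168
author A: 0.6 × (1−0.4) × (1−0.2) × 0.25 × 0.45 = 0.0324
P(author B | x) = 0.00168 / 0.0372675 ≈ 0.0451

0.0451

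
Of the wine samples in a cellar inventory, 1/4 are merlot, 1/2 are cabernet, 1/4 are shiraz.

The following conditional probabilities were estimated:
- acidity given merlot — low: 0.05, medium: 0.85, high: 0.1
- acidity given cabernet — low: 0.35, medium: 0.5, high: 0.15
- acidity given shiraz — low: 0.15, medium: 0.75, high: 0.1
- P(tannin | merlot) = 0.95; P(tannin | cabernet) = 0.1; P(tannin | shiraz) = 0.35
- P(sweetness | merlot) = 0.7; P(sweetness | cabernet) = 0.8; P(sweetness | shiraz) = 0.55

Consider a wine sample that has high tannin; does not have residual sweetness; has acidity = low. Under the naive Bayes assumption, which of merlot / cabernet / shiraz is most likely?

merlot: 0.25 × 0.05 × 0.95 × (1−0.7) = 0.0035625
cabernet: 0.5 × 0.35 × 0.1 × (1−0.8) = 0.0035
shiraz: 0.25 × 0.15 × 0.35 × (1−0.55) = 0.00590625
Highest score → shiraz.

shiraz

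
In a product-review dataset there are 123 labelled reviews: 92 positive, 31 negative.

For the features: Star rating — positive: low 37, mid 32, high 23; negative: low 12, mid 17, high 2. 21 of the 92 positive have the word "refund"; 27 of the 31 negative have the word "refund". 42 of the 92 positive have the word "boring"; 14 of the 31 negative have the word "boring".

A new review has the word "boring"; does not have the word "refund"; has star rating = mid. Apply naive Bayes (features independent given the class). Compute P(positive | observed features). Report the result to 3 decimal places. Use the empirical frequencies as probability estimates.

positive: (92/123) × (32/92) × (71/92) × (42/92) ≈ 0.0916594
negative: (31/123) × (17/31) × (4/31) × (14/31) ≈ 0.00805394
P(positive | x) = 0.0916594 / 0.09971334 ≈ 0.919

0.919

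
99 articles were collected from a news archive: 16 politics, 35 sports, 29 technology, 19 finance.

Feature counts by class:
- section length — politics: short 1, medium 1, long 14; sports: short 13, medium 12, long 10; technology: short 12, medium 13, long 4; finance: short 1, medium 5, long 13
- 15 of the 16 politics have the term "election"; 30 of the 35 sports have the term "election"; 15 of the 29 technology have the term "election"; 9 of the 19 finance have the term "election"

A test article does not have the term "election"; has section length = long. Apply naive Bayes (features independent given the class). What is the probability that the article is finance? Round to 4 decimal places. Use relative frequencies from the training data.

politics: (16/99) × (14/16) × (1/16) ≈ 0.00883838
sports: (35/99) × (10/35) × (5/35) ≈ 0.01443
technology: (29/99) × (4/29) × (14/29) ≈ 0.0195054
finance: (19/99) × (13/19) × (10/19) ≈ 0.0691122
P(finance | x) = 0.0691122 / 0.11188598 ≈ 0.6177

0.6177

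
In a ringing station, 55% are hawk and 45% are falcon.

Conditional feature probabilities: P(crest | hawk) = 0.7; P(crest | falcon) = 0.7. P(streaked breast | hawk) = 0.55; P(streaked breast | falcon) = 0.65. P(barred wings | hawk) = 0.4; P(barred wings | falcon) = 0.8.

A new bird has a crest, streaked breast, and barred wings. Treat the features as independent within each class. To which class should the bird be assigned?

hawk: 0.55 × 0.7 × 0.55 × 0.4 = 0.0847
falcon: 0.45 × 0.7 × 0.65 × 0.8 = 0.1638
Highest score → falcon.

falcon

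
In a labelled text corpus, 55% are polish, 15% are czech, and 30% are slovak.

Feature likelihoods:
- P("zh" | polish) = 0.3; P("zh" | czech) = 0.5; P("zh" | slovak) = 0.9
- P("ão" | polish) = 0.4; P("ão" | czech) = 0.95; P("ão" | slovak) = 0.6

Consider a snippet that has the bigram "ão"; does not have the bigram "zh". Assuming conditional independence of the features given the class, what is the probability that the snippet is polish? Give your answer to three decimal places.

polish: 0.55 × (1−0.3) × 0.4 = 0.154
czech: 0.15 × (1−0.5) × 0.95 = 0.07125
slovak: 0.3 × (1−0.9) × 0.6 = 0.018
P(polish | x) = 0.154 / 0.24325 ≈ 0.633

0.633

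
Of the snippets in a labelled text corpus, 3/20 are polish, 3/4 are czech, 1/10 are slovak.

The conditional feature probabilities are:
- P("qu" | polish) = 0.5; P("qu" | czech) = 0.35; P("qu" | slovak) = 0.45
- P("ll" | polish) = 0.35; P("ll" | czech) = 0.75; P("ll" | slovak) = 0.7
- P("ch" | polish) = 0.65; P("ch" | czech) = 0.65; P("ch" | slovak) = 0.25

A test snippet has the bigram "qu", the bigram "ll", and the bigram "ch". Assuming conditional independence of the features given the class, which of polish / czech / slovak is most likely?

czech

polish: 0.15 × 0.5 × 0.35 × 0.65 = 0.0170625
czech: 0.75 × 0.35 × 0.75 × 0.65 = 0.12796875
slovak: 0.1 × 0.45 × 0.7 × 0.25 = 0.007875
Highest score → czech.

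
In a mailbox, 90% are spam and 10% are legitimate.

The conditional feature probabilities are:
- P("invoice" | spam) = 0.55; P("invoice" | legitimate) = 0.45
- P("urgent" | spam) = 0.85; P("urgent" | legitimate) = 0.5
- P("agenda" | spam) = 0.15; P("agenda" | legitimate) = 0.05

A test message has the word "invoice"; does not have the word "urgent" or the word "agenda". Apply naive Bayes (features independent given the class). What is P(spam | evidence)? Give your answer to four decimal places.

spam: 0.9 × 0.55 × (1−0.85) × (1−0.15) = 0.0631125
legitimate: 0.1 × 0.45 × (1−0.5) × (1−0.05) = 0.021375
P(spam | x) = 0.0631125 / 0.0844875 ≈ 0.7470

0.7470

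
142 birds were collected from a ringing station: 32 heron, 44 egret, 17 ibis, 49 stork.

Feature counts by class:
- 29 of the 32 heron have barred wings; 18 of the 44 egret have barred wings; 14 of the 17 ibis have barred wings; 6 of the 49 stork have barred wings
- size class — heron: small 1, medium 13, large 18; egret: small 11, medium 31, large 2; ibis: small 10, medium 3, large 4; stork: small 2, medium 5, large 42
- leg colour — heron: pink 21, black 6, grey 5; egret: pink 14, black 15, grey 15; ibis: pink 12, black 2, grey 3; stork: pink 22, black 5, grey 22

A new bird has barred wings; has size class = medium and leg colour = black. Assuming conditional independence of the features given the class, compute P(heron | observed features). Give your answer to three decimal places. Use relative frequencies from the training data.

0.321

heron: (32/142) × (29/32) × (13/32) × (6/32) ≈ 0.0155562
egret: (44/142) × (18/44) × (31/44) × (15/44) ≈ 0.0304461
ibis: (17/142) × (14/17) × (3/17) × (2/17) ≈ 0.00204688
stork: (49/142) × (6/49) × (5/49) × (5/49) ≈ 0.000439958
P(heron | x) = 0.0155562 / 0.048489138 ≈ 0.321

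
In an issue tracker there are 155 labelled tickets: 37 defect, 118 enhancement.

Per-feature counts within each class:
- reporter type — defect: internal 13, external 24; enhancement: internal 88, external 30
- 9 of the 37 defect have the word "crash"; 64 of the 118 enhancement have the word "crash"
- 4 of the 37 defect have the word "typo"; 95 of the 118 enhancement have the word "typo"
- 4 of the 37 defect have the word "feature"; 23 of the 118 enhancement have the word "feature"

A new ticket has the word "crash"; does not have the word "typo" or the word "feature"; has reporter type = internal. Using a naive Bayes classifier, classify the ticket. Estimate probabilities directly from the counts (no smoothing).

enhancement

defect: (37/155) × (13/37) × (9/37) × (33/37) × (33/37) ≈ 0.0162284
enhancement: (118/155) × (88/118) × (64/118) × (23/118) × (95/118) ≈ 0.0483211
Highest score → enhancement.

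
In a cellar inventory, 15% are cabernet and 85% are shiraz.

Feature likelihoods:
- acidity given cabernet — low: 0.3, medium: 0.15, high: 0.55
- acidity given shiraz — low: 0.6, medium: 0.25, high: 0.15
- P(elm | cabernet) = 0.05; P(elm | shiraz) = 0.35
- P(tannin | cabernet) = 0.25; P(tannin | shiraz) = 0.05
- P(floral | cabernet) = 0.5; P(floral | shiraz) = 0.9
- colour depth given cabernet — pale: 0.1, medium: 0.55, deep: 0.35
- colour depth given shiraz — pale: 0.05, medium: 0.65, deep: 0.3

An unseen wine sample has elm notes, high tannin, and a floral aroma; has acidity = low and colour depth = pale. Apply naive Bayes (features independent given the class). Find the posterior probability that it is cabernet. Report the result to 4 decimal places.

cabernet: 0.15 × 0.3 × 0.05 × 0.25 × 0.5 × 0.1 = 0.000028125
shiraz: 0.85 × 0.6 × 0.35 × 0.05 × 0.9 × 0.05 = 0.000401625
P(cabernet | x) = 0.000028125 / 0.00042975 ≈ 0.0654

0.0654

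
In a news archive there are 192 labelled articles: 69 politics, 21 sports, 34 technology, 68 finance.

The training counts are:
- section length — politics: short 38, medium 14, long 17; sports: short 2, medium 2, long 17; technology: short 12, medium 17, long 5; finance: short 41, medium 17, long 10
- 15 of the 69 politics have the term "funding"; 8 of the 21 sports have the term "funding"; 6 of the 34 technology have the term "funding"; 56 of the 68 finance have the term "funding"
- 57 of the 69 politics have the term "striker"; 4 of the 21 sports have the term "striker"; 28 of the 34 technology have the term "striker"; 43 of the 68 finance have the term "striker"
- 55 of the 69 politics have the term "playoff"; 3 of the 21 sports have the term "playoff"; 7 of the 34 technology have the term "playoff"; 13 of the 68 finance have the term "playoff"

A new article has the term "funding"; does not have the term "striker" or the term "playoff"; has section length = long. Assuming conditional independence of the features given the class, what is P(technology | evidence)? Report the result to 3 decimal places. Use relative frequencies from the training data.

0.017

politics: (69/192) × (17/69) × (15/69) × (12/69) × (14/69) ≈ 0.000679205
sports: (21/192) × (17/21) × (8/21) × (17/21) × (18/21) ≈ 0.0234046
technology: (34/192) × (5/34) × (6/34) × (6/34) × (27/34) ≈ 0.000644018
finance: (68/192) × (10/68) × (56/68) × (25/68) × (55/68) ≈ 0.0127545
P(technology | x) = 0.000644018 / 0.037482323 ≈ 0.017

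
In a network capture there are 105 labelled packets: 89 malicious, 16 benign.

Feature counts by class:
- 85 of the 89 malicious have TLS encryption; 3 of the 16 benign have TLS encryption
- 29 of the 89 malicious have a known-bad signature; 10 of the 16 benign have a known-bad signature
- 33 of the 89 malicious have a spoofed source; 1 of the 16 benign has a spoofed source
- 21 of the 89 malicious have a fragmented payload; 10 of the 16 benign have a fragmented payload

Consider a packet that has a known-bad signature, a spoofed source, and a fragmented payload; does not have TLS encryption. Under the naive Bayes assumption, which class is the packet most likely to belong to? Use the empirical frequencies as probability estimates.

benign

malicious: (89/105) × (4/89) × (29/89) × (33/89) × (21/89) ≈ 0.00108601
benign: (16/105) × (13/16) × (10/16) × (1/16) × (10/16) ≈ 0.00302269
Highest score → benign.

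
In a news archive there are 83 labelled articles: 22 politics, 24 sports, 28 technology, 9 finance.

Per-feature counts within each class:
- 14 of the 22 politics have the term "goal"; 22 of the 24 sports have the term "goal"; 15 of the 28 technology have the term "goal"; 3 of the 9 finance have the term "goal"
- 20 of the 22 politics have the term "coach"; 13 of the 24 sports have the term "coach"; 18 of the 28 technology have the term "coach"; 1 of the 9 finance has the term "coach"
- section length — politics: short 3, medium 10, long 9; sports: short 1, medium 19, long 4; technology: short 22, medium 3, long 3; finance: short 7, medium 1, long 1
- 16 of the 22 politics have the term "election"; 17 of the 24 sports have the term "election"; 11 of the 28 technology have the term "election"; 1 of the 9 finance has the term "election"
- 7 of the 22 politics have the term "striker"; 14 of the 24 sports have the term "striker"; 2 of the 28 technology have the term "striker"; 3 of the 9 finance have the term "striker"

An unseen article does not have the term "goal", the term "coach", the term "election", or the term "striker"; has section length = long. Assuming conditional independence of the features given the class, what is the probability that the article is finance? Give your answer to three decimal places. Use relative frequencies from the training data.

politics: (22/83) × (8/22) × (2/22) × (9/22) × (6/22) × (15/22) ≈ 0.000666555
sports: (24/83) × (2/24) × (11/24) × (4/24) × (7/24) × (10/24) ≈ 0.000223696
technology: (28/83) × (13/28) × (10/28) × (3/28) × (17/28) × (26/28) ≈ 0.00337891
finance: (9/83) × (6/9) × (8/9) × (1/9) × (8/9) × (6/9) ≈ 0.00423092
P(finance | x) = 0.00423092 / 0.008500081 ≈ 0.498

0.498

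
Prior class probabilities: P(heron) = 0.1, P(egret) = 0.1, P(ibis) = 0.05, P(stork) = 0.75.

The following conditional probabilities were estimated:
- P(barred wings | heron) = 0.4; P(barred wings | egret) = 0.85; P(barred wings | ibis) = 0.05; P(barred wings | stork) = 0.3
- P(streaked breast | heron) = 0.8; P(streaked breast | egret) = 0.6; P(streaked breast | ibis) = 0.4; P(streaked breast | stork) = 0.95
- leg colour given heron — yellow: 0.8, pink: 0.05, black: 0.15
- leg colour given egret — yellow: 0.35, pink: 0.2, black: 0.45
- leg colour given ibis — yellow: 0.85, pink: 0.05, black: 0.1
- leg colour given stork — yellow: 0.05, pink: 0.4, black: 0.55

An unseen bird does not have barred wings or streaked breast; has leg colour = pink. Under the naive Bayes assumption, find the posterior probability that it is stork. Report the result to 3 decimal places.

0.765

heron: 0.1 × (1−0.4) × (1−0.8) × 0.05 = 0.0006
egret: 0.1 × (1−0.85) × (1−0.6) × 0.2 = 0.0012
ibis: 0.05 × (1−0.05) × (1−0.4) × 0.05 = 0.001425
stork: 0.75 × (1−0.3) × (1−0.95) × 0.4 = 0.0105
P(stork | x) = 0.0105 / 0.013725 ≈ 0.765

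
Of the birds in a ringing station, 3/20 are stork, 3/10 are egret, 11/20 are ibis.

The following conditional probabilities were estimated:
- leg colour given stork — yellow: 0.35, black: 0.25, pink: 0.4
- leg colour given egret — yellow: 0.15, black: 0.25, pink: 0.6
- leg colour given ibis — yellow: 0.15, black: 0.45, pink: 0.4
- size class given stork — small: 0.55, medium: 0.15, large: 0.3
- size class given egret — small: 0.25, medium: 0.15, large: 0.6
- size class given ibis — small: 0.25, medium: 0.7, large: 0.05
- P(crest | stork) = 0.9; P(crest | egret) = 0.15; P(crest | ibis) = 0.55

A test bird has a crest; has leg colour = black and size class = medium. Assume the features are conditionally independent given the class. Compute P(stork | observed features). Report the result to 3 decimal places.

0.050

stork: 0.15 × 0.25 × 0.15 × 0.9 = 0.0050625
egret: 0.3 × 0.25 × 0.15 × 0.15 = 0.0016875
ibis: 0.55 × 0.45 × 0.7 × 0.55 = 0.0952875
P(stork | x) = 0.0050625 / 0.1020375 ≈ 0.050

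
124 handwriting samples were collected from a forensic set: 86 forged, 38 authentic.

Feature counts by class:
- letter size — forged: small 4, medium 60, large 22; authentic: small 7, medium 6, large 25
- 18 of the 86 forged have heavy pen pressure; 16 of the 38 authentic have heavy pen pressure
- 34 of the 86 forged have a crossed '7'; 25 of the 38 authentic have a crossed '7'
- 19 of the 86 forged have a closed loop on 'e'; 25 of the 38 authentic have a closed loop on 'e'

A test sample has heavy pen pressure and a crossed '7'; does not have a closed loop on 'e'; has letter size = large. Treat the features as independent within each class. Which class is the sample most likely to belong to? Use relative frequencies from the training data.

forged: (86/124) × (22/86) × (18/86) × (34/86) × (67/86) ≈ 0.0114375
authentic: (38/124) × (25/38) × (16/38) × (25/38) × (13/38) ≈ 0.019106
Highest score → authentic.

authentic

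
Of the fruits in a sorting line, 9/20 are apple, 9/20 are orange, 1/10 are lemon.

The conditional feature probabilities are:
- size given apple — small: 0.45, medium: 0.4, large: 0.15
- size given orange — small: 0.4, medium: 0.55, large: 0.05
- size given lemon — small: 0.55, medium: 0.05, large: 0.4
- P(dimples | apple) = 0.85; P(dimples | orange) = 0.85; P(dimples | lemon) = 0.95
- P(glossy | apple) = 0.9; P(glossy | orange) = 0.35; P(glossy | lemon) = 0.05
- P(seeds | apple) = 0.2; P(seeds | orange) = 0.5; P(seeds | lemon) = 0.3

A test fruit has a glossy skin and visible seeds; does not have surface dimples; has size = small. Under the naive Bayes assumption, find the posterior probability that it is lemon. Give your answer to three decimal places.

0.004

apple: 0.45 × 0.45 × (1−0.85) × 0.9 × 0.2 = 0.0054675
orange: 0.45 × 0.4 × (1−0.85) × 0.35 × 0.5 = 0.004725
lemon: 0.1 × 0.55 × (1−0.95) × 0.05 × 0.3 = 0.00004125
P(lemon | x) = 0.00004125 / 0.01023375 ≈ 0.004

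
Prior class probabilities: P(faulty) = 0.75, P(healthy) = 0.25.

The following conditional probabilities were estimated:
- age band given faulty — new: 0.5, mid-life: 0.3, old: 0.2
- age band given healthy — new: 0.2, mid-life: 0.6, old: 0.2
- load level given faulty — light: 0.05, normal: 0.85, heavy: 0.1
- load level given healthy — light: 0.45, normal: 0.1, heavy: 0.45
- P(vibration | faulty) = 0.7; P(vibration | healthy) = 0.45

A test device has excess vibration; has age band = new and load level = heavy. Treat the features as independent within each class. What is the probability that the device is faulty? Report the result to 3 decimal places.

0.722

faulty: 0.75 × 0.5 × 0.1 × 0.7 = 0.02625
healthy: 0.25 × 0.2 × 0.45 × 0.45 = 0.010125
P(faulty | x) = 0.02625 / 0.036375 ≈ 0.722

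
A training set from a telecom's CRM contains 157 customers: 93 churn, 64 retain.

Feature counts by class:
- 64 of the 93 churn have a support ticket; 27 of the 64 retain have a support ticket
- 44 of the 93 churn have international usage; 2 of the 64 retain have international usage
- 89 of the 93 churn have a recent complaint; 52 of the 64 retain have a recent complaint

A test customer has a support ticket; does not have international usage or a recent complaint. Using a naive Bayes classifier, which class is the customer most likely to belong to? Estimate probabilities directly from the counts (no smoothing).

churn: (93/157) × (64/93) × (49/93) × (4/93) ≈ 0.00923784
retain: (64/157) × (27/64) × (62/64) × (12/64) ≈ 0.0312376
Highest score → retain.

retain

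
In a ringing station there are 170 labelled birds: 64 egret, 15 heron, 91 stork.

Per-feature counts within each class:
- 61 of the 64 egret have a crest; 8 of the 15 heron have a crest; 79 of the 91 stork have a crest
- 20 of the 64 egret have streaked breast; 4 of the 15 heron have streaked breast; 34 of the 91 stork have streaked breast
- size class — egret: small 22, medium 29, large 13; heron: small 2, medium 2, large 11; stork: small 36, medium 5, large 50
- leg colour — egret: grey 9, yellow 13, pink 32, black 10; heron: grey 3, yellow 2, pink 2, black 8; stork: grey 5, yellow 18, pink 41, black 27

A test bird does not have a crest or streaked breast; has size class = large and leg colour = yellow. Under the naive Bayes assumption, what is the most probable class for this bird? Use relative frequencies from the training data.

stork

egret: (64/170) × (3/64) × (44/64) × (13/64) × (13/64) ≈ 0.000500578
heron: (15/170) × (7/15) × (11/15) × (11/15) × (2/15) ≈ 0.00295251
stork: (91/170) × (12/91) × (57/91) × (50/91) × (18/91) ≈ 0.00480536
Highest score → stork.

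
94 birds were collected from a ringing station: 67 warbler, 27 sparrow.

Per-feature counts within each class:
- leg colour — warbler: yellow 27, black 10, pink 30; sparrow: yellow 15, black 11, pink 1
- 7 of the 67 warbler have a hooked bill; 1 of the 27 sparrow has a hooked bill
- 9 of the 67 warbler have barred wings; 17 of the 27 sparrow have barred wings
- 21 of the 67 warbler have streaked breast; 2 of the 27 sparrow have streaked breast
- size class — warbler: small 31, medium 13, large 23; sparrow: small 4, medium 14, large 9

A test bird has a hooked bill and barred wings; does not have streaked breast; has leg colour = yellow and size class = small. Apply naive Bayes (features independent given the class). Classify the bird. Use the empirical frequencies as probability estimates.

warbler: (67/94) × (27/67) × (7/67) × (9/67) × (46/67) × (31/67) ≈ 0.00128055
sparrow: (27/94) × (15/27) × (1/27) × (17/27) × (25/27) × (4/27) ≈ 0.000510455
Highest score → warbler.

warbler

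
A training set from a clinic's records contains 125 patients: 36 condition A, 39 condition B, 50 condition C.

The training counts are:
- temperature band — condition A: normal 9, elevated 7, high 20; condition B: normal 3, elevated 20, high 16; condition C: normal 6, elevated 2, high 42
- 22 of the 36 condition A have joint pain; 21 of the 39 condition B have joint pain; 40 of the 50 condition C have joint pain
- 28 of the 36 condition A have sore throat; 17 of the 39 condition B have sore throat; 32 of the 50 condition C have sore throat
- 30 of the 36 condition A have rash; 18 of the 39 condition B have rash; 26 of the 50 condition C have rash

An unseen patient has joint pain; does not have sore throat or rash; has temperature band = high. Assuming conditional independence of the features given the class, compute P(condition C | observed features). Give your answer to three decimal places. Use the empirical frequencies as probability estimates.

condition A: (36/125) × (20/36) × (22/36) × (8/36) × (6/36) ≈ 0.0036214
condition B: (39/125) × (16/39) × (21/39) × (22/39) × (21/39) ≈ 0.0209352
condition C: (50/125) × (42/50) × (40/50) × (18/50) × (24/50) = 0.04644864
P(condition C | x) = 0.04644864 / 0.07100524 ≈ 0.654

0.654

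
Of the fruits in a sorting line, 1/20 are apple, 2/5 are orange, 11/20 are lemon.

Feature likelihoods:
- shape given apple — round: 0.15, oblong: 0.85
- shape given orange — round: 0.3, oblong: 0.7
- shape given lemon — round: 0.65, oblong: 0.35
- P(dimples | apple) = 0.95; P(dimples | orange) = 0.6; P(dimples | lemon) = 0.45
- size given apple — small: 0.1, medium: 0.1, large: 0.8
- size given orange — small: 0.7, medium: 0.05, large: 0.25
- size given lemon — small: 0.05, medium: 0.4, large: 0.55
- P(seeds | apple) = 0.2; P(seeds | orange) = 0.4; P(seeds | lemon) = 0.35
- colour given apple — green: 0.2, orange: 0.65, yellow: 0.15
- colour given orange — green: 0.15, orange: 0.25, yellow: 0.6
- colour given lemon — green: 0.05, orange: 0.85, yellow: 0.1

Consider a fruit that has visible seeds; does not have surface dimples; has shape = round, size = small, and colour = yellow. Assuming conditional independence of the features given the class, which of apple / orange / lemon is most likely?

orange

apple: 0.05 × 0.15 × (1−0.95) × 0.1 × 0.2 × 0.15 = 0.000001125
orange: 0.4 × 0.3 × (1−0.6) × 0.7 × 0.4 × 0.6 = 0.008064
lemon: 0.55 × 0.65 × (1−0.45) × 0.05 × 0.35 × 0.1 = 0.00034409375
Highest score → orange.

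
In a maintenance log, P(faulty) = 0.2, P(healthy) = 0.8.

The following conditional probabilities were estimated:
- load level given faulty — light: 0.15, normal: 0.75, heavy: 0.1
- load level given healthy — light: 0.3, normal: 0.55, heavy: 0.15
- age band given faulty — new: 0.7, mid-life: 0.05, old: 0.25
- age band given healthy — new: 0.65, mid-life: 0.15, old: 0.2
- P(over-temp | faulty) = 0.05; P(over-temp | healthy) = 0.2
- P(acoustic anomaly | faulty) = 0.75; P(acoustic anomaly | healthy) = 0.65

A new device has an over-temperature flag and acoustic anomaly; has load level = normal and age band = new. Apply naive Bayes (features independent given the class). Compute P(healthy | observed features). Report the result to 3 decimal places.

0.904

faulty: 0.2 × 0.75 × 0.7 × 0.05 × 0.75 = 0.0039375
healthy: 0.8 × 0.55 × 0.65 × 0.2 × 0.65 = 0.03718
P(healthy | x) = 0.03718 / 0.0411175 ≈ 0.904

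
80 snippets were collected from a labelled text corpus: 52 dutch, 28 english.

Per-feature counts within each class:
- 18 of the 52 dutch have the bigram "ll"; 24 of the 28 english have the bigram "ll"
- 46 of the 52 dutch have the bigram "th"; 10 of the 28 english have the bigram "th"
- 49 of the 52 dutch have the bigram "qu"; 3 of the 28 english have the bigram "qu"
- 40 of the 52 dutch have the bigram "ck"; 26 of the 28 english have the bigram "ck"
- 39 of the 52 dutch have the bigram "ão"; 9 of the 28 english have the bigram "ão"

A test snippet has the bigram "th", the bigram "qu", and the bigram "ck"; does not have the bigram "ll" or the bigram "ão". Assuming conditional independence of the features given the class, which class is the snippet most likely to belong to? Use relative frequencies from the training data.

dutch: (52/80) × (34/52) × (46/52) × (49/52) × (40/52) × (13/52) ≈ 0.0681291
english: (28/80) × (4/28) × (10/28) × (3/28) × (26/28) × (19/28) ≈ 0.00120555
Highest score → dutch.

dutch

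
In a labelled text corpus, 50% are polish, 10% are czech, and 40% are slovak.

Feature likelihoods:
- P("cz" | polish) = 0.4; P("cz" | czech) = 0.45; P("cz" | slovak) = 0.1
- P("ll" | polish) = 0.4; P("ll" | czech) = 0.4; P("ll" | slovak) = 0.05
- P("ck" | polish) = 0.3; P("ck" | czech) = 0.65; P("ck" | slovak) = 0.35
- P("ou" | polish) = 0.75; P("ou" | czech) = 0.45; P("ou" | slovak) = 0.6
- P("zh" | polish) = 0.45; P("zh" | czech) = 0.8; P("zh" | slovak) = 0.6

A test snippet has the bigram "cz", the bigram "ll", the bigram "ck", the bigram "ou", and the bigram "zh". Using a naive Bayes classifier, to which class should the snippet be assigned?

polish: 0.5 × 0.4 × 0.4 × 0.3 × 0.75 × 0.45 = 0.0081
czech: 0.1 × 0.45 × 0.4 × 0.65 × 0.45 × 0.8 = 0.004212
slovak: 0.4 × 0.1 × 0.05 × 0.35 × 0.6 × 0.6 = 0.000252
Highest score → polish.

polish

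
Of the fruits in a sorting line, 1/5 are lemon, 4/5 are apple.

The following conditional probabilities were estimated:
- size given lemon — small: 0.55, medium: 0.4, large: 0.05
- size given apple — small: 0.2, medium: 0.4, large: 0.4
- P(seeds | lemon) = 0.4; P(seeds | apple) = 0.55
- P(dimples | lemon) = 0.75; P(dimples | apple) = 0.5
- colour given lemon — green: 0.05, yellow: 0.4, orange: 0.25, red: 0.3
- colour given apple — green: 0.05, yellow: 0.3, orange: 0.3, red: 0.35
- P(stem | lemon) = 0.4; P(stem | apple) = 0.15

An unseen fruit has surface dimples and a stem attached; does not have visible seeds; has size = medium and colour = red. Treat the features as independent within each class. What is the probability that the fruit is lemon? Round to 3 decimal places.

0.533

lemon: 0.2 × 0.4 × (1−0.4) × 0.75 × 0.3 × 0.4 = 0.00432
apple: 0.8 × 0.4 × (1−0.55) × 0.5 × 0.35 × 0.15 = 0.00378
P(lemon | x) = 0.00432 / 0.0081 ≈ 0.533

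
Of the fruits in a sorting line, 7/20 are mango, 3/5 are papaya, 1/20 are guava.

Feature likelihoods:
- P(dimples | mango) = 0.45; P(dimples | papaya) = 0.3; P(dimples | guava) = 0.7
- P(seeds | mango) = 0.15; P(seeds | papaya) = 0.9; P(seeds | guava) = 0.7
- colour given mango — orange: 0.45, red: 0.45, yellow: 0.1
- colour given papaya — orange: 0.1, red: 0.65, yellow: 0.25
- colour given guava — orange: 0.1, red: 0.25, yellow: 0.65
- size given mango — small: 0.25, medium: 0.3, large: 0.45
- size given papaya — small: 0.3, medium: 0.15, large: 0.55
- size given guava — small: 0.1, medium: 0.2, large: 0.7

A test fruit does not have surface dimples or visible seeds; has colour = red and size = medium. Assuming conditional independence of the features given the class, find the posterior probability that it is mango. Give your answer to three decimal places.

mango: 0.35 × (1−0.45) × (1−0.15) × 0.45 × 0.3 = 0.022089375
papaya: 0.6 × (1−0.3) × (1−0.9) × 0.65 × 0.15 = 0.004095
guava: 0.05 × (1−0.7) × (1−0.7) × 0.25 × 0.2 = 0.000225
P(mango | x) = 0.022089375 / 0.026409375 ≈ 0.836

0.836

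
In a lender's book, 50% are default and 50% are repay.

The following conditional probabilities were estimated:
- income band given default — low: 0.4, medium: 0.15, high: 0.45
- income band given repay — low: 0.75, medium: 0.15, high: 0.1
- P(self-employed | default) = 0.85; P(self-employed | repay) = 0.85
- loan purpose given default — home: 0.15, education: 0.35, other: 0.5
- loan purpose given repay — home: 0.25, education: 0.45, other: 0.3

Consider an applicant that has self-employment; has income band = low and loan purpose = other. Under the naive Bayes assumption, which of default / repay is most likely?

default: 0.5 × 0.4 × 0.85 × 0.5 = 0.085
repay: 0.5 × 0.75 × 0.85 × 0.3 = 0.095625
Highest score → repay.

repay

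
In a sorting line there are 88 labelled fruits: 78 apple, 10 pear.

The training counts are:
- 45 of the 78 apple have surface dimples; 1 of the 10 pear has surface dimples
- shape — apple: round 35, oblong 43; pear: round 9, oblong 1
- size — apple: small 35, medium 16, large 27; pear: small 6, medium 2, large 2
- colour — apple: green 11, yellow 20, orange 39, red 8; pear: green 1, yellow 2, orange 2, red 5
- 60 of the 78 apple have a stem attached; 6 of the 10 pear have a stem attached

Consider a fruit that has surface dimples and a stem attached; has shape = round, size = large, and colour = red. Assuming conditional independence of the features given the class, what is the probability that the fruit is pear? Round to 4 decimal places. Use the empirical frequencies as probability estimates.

0.0892

apple: (78/88) × (45/78) × (35/78) × (27/78) × (8/78) × (60/78) ≈ 0.00626649
pear: (10/88) × (1/10) × (9/10) × (2/10) × (5/10) × (6/10) ≈ 0.000613636
P(pear | x) = 0.000613636 / 0.006880126 ≈ 0.0892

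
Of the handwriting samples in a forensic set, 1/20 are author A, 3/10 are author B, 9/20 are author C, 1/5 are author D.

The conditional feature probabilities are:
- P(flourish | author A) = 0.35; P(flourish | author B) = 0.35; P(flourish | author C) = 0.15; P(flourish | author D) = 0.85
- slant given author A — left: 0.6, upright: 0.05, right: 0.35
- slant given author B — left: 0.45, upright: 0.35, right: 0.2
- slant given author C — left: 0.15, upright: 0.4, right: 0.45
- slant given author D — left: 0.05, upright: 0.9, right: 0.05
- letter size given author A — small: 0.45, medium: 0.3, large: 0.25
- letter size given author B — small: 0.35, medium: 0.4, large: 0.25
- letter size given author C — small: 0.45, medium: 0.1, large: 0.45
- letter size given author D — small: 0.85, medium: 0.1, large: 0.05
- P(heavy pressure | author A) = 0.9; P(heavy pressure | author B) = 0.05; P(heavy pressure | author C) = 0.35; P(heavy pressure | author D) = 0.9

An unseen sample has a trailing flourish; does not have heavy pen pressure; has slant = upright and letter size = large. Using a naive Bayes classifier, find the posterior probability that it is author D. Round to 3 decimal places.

author A: 0.05 × 0.35 × 0.05 × 0.25 × (1−0.9) = 0.000021875
author B: 0.3 × 0.35 × 0.35 × 0.25 × (1−0.05) = 0.008728125
author C: 0.45 × 0.15 × 0.4 × 0.45 × (1−0.35) = 0.0078975
author D: 0.2 × 0.85 × 0.9 × 0.05 × (1−0.9) = 0.000765
P(author D | x) = 0.000765 / 0.0174125 ≈ 0.044

0.044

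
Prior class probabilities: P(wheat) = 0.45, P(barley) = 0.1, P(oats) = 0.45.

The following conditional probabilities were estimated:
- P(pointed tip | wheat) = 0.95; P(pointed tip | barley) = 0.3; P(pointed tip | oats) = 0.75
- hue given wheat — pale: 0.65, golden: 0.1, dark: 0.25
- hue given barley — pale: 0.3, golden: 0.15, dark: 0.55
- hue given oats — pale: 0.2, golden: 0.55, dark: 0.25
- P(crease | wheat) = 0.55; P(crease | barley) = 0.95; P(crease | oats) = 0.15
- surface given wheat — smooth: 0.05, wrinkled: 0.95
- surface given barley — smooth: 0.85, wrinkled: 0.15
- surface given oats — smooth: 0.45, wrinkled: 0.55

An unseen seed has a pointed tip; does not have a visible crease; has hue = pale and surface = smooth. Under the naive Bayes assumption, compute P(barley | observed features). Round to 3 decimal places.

wheat: 0.45 × 0.95 × 0.65 × (1−0.55) × 0.05 = 0.0062521875
barley: 0.1 × 0.3 × 0.3 × (1−0.95) × 0.85 = 0.0003825
oats: 0.45 × 0.75 × 0.2 × (1−0.15) × 0.45 = 0.02581875
P(barley | x) = 0.0003825 / 0.0324534375 ≈ 0.012

0.012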